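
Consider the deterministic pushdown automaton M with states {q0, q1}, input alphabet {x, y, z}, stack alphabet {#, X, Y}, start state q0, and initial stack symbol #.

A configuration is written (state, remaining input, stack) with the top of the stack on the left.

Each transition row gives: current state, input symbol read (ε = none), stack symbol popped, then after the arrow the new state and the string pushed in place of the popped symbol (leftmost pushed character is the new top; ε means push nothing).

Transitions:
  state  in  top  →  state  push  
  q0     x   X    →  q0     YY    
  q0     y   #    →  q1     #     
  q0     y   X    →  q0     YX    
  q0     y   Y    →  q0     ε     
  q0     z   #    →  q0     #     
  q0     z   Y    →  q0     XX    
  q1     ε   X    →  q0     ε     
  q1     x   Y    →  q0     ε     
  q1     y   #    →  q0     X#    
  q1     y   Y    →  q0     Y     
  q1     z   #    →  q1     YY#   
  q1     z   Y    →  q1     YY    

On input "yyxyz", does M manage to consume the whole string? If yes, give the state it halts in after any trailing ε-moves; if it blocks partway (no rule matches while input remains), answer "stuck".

(q0, yyxyz, #)
  read y, top #: go to q1, push # → (q1, yxyz, #)
  read y, top #: go to q0, push X# → (q0, xyz, X#)
  read x, top X: go to q0, push YY → (q0, yz, YY#)
  read y, top Y: go to q0, push ε → (q0, z, Y#)
  read z, top Y: go to q0, push XX → (q0, ε, XX#)
All input consumed; M is in state q0.

q0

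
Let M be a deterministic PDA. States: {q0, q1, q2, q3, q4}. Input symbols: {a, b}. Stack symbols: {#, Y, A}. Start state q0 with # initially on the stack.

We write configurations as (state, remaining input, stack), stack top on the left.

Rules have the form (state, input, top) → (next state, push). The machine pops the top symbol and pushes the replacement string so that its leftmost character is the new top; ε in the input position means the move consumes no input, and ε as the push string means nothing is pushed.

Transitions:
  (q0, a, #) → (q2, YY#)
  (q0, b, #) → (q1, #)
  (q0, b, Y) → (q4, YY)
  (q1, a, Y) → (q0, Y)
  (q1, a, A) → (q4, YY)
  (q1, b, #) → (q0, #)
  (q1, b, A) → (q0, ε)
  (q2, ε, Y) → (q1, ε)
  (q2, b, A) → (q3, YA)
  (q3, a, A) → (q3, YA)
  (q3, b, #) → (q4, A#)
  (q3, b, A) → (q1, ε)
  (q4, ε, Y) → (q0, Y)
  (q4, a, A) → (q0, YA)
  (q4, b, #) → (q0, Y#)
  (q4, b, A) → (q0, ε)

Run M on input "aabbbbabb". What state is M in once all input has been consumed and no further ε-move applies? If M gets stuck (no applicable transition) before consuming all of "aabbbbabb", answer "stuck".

(q0, aabbbbabb, #)
  read a, top #: go to q2, push YY# → (q2, abbbbabb, YY#)
  ε-move, top Y: go to q1, push ε → (q1, abbbbabb, Y#)
  read a, top Y: go to q0, push Y → (q0, bbbbabb, Y#)
  read b, top Y: go to q4, push YY → (q4, bbbabb, YY#)
  ε-move, top Y: go to q0, push Y → (q0, bbbabb, YY#)
  read b, top Y: go to q4, push YY → (q4, bbabb, YYY#)
  ε-move, top Y: go to q0, push Y → (q0, bbabb, YYY#)
  read b, top Y: go to q4, push YY → (q4, babb, YYYY#)
  ε-move, top Y: go to q0, push Y → (q0, babb, YYYY#)
  read b, top Y: go to q4, push YY → (q4, abb, YYYYY#)
  ε-move, top Y: go to q0, push Y → (q0, abb, YYYYY#)
No transition for (q0, a, top Y); M blocks with input abb remaining.

stuck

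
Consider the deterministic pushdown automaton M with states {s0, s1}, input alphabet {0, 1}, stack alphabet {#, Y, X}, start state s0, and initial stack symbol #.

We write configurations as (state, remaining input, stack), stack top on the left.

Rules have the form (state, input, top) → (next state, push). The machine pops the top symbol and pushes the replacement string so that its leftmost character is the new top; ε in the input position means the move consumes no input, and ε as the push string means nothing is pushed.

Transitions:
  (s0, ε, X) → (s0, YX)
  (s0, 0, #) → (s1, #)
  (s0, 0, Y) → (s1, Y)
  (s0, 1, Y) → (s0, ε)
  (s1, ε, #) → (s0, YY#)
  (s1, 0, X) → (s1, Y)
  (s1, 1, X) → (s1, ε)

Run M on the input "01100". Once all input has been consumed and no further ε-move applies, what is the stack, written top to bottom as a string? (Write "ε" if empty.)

YY#

(s0, 01100, #) ⊢ (s1, 1100, #) ⊢ (s0, 1100, YY#) ⊢ (s0, 100, Y#) ⊢ (s0, 00, #) ⊢ (s1, 0, #) ⊢ (s0, 0, YY#) ⊢ (s1, ε, YY#)
All input consumed in state s1 with stack YY#.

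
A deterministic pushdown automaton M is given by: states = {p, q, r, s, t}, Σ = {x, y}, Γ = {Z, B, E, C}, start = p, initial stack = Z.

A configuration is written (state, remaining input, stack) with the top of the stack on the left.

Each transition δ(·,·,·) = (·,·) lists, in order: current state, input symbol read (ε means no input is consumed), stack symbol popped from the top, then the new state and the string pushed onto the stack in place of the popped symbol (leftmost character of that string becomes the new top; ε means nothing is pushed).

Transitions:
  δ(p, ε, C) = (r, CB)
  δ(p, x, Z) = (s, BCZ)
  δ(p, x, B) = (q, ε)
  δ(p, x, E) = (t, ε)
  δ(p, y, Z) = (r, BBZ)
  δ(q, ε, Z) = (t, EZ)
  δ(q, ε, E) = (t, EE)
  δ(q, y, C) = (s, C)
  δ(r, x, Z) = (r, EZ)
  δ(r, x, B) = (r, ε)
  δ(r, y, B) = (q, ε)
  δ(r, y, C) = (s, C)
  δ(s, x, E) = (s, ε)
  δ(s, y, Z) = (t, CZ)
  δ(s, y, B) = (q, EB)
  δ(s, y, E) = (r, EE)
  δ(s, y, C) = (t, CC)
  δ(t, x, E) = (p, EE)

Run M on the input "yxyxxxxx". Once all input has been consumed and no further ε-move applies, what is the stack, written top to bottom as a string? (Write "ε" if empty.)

(p, yxyxxxxx, Z)
  read y, top Z: go to r, push BBZ → (r, xyxxxxx, BBZ)
  read x, top B: go to r, push ε → (r, yxxxxx, BZ)
  read y, top B: go to q, push ε → (q, xxxxx, Z)
  ε-move, top Z: go to t, push EZ → (t, xxxxx, EZ)
  read x, top E: go to p, push EE → (p, xxxx, EEZ)
  read x, top E: go to t, push ε → (t, xxx, EZ)
  read x, top E: go to p, push EE → (p, xx, EEZ)
  read x, top E: go to t, push ε → (t, x, EZ)
  read x, top E: go to p, push EE → (p, ε, EEZ)
All input consumed in state p with stack EEZ.

EEZ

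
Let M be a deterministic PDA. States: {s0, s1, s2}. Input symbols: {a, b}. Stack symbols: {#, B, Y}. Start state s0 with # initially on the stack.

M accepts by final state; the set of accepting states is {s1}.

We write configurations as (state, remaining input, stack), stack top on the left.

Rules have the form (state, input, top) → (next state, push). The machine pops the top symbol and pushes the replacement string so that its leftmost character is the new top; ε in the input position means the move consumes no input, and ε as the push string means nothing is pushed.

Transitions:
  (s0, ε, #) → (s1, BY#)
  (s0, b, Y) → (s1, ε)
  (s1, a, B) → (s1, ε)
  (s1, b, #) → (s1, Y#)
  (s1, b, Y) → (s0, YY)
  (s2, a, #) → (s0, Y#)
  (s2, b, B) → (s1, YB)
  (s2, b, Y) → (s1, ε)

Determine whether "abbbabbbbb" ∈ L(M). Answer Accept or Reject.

(s0, abbbabbbbb, #) ⊢ (s1, abbbabbbbb, BY#) ⊢ (s1, bbbabbbbb, Y#) ⊢ (s0, bbabbbbb, YY#) ⊢ (s1, babbbbb, Y#) ⊢ (s0, abbbbb, YY#)
No transition applies at (s0, abbbbb, YY#); input not fully consumed.

Reject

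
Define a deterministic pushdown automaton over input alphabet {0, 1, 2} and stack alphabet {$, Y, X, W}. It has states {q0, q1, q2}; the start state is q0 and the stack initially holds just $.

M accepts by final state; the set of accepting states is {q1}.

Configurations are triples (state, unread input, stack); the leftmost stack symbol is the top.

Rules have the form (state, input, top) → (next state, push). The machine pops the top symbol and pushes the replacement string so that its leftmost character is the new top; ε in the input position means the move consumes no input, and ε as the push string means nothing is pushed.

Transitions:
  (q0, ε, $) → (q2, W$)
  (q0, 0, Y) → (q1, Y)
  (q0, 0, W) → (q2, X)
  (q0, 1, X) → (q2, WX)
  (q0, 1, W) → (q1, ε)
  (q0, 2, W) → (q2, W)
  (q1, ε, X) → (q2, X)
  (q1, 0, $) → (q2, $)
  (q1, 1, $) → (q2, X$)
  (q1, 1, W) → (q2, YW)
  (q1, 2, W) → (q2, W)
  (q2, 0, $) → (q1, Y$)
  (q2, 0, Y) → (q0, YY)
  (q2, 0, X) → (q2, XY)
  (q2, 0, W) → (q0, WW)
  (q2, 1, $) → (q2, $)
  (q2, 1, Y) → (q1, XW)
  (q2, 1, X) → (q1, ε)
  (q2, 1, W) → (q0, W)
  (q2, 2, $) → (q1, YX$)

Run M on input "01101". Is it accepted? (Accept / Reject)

(q0, 01101, $)
  ε-move, top $: go to q2, push W$ → (q2, 01101, W$)
  read 0, top W: go to q0, push WW → (q0, 1101, WW$)
  read 1, top W: go to q1, push ε → (q1, 101, W$)
  read 1, top W: go to q2, push YW → (q2, 01, YW$)
  read 0, top Y: go to q0, push YY → (q0, 1, YYW$)
No transition applies at (q0, 1, YYW$); input not fully consumed.

Reject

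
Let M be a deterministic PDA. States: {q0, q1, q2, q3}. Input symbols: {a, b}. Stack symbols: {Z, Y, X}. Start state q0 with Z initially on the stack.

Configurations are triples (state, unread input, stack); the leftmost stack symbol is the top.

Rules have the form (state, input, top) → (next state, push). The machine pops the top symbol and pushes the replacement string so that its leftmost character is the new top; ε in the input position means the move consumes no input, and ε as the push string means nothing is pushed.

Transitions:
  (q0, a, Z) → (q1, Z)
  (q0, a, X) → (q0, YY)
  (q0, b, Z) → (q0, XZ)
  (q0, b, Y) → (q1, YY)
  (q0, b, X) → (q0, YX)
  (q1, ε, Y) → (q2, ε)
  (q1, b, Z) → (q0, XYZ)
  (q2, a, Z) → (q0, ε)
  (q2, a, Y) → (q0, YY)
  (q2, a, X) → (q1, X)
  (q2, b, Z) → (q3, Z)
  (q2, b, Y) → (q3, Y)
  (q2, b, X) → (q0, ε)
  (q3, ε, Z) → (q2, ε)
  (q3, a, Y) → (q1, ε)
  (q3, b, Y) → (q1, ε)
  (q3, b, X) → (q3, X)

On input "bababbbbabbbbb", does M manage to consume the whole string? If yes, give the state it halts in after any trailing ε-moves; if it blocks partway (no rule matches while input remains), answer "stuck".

q1

(q0, bababbbbabbbbb, Z)
  read b, top Z: go to q0, push XZ → (q0, ababbbbabbbbb, XZ)
  read a, top X: go to q0, push YY → (q0, babbbbabbbbb, YYZ)
  read b, top Y: go to q1, push YY → (q1, abbbbabbbbb, YYYZ)
  ε-move, top Y: go to q2, push ε → (q2, abbbbabbbbb, YYZ)
  read a, top Y: go to q0, push YY → (q0, bbbbabbbbb, YYYZ)
  read b, top Y: go to q1, push YY → (q1, bbbabbbbb, YYYYZ)
  ε-move, top Y: go to q2, push ε → (q2, bbbabbbbb, YYYZ)
  read b, top Y: go to q3, push Y → (q3, bbabbbbb, YYYZ)
  read b, top Y: go to q1, push ε → (q1, babbbbb, YYZ)
  ε-move, top Y: go to q2, push ε → (q2, babbbbb, YZ)
  read b, top Y: go to q3, push Y → (q3, abbbbb, YZ)
  read a, top Y: go to q1, push ε → (q1, bbbbb, Z)
  read b, top Z: go to q0, push XYZ → (q0, bbbb, XYZ)
  read b, top X: go to q0, push YX → (q0, bbb, YXYZ)
  read b, top Y: go to q1, push YY → (q1, bb, YYXYZ)
  ε-move, top Y: go to q2, push ε → (q2, bb, YXYZ)
  read b, top Y: go to q3, push Y → (q3, b, YXYZ)
  read b, top Y: go to q1, push ε → (q1, ε, XYZ)
All input consumed; M is in state q1.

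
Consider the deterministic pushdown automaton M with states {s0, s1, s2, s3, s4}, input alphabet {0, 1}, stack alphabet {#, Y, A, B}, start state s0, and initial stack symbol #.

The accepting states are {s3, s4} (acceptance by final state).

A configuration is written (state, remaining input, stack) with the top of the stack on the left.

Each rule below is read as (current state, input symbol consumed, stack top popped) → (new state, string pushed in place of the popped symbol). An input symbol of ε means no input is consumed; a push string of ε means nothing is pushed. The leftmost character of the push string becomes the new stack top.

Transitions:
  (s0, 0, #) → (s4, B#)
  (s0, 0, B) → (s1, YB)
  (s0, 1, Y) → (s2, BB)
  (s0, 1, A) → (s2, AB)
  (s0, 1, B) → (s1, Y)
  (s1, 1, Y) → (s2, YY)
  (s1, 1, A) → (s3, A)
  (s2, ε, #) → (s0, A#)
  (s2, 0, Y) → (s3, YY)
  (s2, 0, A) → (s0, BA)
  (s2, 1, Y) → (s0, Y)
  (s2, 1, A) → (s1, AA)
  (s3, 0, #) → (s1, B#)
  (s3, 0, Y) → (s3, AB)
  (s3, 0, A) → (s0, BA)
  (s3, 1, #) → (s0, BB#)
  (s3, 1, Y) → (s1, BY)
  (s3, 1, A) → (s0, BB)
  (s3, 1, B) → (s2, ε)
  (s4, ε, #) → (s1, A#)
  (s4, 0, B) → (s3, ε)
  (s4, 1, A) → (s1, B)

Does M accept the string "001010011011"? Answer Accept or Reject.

(s0, 001010011011, #) ⊢ (s4, 01010011011, B#) ⊢ (s3, 1010011011, #) ⊢ (s0, 010011011, BB#) ⊢ (s1, 10011011, YBB#) ⊢ (s2, 0011011, YYBB#) ⊢ (s3, 011011, YYYBB#) ⊢ (s3, 11011, ABYYBB#) ⊢ (s0, 1011, BBBYYBB#) ⊢ (s1, 011, YBBYYBB#)
No transition applies at (s1, 011, YBBYYBB#); input not fully consumed.

Reject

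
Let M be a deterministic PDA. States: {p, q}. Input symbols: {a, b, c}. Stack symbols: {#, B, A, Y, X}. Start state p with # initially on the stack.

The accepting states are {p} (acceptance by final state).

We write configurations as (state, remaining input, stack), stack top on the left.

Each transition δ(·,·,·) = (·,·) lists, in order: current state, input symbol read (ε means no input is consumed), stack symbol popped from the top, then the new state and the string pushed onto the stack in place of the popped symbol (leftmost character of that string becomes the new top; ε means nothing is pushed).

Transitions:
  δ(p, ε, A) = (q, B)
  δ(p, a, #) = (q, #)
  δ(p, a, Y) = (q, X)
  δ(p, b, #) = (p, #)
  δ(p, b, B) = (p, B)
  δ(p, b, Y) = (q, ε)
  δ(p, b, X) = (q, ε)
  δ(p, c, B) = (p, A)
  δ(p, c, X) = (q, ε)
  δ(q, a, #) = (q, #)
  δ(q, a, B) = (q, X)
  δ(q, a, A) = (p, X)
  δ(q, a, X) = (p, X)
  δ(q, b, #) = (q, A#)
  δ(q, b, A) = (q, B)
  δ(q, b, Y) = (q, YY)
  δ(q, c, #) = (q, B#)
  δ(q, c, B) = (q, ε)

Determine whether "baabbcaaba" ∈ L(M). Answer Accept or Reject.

Accept

(p, baabbcaaba, #) ⊢ (p, aabbcaaba, #) ⊢ (q, abbcaaba, #) ⊢ (q, bbcaaba, #) ⊢ (q, bcaaba, A#) ⊢ (q, caaba, B#) ⊢ (q, aaba, #) ⊢ (q, aba, #) ⊢ (q, ba, #) ⊢ (q, a, A#) ⊢ (p, ε, X#)
All input consumed; state p ∈ F.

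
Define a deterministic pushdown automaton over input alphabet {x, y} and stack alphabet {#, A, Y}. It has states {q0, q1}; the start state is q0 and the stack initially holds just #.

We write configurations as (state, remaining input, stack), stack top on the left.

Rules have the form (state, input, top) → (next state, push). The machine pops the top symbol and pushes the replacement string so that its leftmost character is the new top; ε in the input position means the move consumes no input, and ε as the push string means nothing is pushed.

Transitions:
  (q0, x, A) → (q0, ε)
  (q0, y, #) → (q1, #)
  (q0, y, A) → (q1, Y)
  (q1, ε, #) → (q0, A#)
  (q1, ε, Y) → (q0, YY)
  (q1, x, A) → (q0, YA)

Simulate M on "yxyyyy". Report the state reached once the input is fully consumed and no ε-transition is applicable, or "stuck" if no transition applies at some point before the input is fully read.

stuck

(q0, yxyyyy, #) ⊢ (q1, xyyyy, #) ⊢ (q0, xyyyy, A#) ⊢ (q0, yyyy, #) ⊢ (q1, yyy, #) ⊢ (q0, yyy, A#) ⊢ (q1, yy, Y#) ⊢ (q0, yy, YY#)
No transition for (q0, y, top Y); M blocks with input yy remaining.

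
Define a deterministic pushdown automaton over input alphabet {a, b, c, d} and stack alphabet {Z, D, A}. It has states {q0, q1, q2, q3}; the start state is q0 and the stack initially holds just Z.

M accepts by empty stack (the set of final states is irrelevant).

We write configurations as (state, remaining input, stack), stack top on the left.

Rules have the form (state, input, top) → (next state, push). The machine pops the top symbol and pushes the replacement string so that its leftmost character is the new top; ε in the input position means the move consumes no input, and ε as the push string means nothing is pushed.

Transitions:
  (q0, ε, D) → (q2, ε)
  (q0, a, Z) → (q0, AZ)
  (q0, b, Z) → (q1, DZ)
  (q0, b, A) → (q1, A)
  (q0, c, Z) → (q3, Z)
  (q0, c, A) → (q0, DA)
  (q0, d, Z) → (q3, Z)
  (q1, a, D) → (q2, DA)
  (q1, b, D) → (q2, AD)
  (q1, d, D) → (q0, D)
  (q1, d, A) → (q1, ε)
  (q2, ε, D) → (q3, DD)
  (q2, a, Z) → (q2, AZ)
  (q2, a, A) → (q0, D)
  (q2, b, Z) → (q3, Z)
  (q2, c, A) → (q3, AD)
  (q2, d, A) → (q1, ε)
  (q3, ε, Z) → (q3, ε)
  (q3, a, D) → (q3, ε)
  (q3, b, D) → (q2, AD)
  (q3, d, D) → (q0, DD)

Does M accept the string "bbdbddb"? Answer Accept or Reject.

(q0, bbdbddb, Z) ⊢ (q1, bdbddb, DZ) ⊢ (q2, dbddb, ADZ) ⊢ (q1, bddb, DZ) ⊢ (q2, ddb, ADZ) ⊢ (q1, db, DZ) ⊢ (q0, b, DZ) ⊢ (q2, b, Z) ⊢ (q3, ε, Z) ⊢ (q3, ε, ε)
All input consumed and the stack is empty.

Accept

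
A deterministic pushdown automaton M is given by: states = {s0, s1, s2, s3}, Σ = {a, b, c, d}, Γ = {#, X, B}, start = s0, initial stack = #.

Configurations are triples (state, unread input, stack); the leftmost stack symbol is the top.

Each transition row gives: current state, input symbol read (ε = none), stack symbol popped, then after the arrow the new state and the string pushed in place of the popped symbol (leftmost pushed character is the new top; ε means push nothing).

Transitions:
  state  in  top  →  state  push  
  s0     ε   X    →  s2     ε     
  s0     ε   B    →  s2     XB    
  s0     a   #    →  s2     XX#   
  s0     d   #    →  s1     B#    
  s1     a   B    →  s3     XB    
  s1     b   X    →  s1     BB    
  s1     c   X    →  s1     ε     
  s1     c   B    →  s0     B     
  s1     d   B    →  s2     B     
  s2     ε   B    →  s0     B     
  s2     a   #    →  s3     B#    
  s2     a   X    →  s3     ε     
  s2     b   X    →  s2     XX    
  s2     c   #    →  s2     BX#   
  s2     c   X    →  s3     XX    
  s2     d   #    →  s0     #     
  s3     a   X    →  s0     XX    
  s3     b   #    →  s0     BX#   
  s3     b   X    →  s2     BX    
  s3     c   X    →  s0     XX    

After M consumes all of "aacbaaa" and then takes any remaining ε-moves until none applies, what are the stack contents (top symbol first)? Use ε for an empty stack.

#

(s0, aacbaaa, #)
  read a, top #: go to s2, push XX# → (s2, acbaaa, XX#)
  read a, top X: go to s3, push ε → (s3, cbaaa, X#)
  read c, top X: go to s0, push XX → (s0, baaa, XX#)
  ε-move, top X: go to s2, push ε → (s2, baaa, X#)
  read b, top X: go to s2, push XX → (s2, aaa, XX#)
  read a, top X: go to s3, push ε → (s3, aa, X#)
  read a, top X: go to s0, push XX → (s0, a, XX#)
  ε-move, top X: go to s2, push ε → (s2, a, X#)
  read a, top X: go to s3, push ε → (s3, ε, #)
All input consumed in state s3 with stack #.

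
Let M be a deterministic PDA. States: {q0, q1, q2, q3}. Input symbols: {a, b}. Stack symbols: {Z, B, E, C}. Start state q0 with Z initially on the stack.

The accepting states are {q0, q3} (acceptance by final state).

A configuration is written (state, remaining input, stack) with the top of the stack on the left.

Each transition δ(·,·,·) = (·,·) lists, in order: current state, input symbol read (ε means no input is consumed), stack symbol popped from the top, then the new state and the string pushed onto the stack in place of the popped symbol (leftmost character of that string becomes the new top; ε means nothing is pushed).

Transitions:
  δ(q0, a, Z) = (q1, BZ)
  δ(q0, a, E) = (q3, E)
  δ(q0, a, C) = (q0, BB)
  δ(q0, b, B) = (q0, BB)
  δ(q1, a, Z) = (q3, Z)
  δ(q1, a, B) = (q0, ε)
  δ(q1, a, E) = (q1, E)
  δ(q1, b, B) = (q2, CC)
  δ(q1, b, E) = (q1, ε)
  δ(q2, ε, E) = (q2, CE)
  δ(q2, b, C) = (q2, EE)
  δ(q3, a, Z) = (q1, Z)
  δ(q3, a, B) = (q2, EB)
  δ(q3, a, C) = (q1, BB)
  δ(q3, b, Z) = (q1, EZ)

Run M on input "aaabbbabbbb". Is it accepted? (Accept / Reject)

Reject

(q0, aaabbbabbbb, Z) ⊢ (q1, aabbbabbbb, BZ) ⊢ (q0, abbbabbbb, Z) ⊢ (q1, bbbabbbb, BZ) ⊢ (q2, bbabbbb, CCZ) ⊢ (q2, babbbb, EECZ) ⊢ (q2, babbbb, CEECZ) ⊢ (q2, abbbb, EEEECZ) ⊢ (q2, abbbb, CEEEECZ)
No transition applies at (q2, abbbb, CEEEECZ); input not fully consumed.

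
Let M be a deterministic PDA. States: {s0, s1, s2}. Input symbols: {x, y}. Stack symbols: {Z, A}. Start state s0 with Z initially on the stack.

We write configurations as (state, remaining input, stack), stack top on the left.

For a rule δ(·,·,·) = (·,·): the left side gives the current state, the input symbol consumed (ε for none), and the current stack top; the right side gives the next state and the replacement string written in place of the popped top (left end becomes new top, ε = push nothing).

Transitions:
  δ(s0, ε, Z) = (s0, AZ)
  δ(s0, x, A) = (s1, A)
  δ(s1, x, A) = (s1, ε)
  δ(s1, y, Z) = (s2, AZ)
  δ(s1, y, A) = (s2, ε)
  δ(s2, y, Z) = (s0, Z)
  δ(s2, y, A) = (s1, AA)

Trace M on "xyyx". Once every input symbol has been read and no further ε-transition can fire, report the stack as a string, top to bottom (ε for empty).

AZ

(s0, xyyx, Z)
  ε-move, top Z: go to s0, push AZ → (s0, xyyx, AZ)
  read x, top A: go to s1, push A → (s1, yyx, AZ)
  read y, top A: go to s2, push ε → (s2, yx, Z)
  read y, top Z: go to s0, push Z → (s0, x, Z)
  ε-move, top Z: go to s0, push AZ → (s0, x, AZ)
  read x, top A: go to s1, push A → (s1, ε, AZ)
All input consumed in state s1 with stack AZ.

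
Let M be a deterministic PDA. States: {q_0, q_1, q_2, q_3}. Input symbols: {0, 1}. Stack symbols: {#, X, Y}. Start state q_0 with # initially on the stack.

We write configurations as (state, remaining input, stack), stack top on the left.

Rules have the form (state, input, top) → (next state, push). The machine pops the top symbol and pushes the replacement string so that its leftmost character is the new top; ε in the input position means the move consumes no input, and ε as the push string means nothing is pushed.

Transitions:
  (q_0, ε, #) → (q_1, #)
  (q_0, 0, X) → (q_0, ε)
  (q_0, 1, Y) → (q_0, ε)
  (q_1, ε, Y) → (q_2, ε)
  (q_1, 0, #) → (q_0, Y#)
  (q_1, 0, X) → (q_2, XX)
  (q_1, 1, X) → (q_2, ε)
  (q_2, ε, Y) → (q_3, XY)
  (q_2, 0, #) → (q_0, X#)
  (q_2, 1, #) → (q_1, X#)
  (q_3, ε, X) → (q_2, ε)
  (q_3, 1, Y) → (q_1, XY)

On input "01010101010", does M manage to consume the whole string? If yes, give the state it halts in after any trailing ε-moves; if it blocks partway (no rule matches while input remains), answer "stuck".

(q_0, 01010101010, #) ⊢ (q_1, 01010101010, #) ⊢ (q_0, 1010101010, Y#) ⊢ (q_0, 010101010, #) ⊢ (q_1, 010101010, #) ⊢ (q_0, 10101010, Y#) ⊢ (q_0, 0101010, #) ⊢ (q_1, 0101010, #) ⊢ (q_0, 101010, Y#) ⊢ (q_0, 01010, #) ⊢ (q_1, 01010, #) ⊢ (q_0, 1010, Y#) ⊢ (q_0, 010, #) ⊢ (q_1, 010, #) ⊢ (q_0, 10, Y#) ⊢ (q_0, 0, #) ⊢ (q_1, 0, #) ⊢ (q_0, ε, Y#)
All input consumed; M is in state q_0.

q_0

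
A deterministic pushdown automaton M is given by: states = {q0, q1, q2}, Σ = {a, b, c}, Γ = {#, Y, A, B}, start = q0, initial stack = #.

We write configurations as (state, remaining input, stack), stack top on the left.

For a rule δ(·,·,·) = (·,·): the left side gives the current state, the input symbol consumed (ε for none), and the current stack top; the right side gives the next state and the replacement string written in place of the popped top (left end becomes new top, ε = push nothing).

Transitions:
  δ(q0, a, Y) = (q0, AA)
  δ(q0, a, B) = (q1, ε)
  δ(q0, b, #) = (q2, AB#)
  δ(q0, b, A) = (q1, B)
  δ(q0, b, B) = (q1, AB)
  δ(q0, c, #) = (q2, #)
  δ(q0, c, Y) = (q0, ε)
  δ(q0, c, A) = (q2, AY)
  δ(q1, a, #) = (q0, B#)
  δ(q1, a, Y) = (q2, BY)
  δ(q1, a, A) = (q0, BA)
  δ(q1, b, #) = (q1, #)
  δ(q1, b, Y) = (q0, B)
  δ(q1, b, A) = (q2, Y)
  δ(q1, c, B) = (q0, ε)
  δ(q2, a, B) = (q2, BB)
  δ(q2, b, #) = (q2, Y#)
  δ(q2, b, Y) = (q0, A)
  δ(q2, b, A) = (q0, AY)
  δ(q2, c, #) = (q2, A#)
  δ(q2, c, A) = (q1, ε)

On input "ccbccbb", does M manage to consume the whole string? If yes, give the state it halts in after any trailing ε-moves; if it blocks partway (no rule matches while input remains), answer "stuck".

(q0, ccbccbb, #) ⊢ (q2, cbccbb, #) ⊢ (q2, bccbb, A#) ⊢ (q0, ccbb, AY#) ⊢ (q2, cbb, AYY#) ⊢ (q1, bb, YY#) ⊢ (q0, b, BY#) ⊢ (q1, ε, ABY#)
All input consumed; M is in state q1.

q1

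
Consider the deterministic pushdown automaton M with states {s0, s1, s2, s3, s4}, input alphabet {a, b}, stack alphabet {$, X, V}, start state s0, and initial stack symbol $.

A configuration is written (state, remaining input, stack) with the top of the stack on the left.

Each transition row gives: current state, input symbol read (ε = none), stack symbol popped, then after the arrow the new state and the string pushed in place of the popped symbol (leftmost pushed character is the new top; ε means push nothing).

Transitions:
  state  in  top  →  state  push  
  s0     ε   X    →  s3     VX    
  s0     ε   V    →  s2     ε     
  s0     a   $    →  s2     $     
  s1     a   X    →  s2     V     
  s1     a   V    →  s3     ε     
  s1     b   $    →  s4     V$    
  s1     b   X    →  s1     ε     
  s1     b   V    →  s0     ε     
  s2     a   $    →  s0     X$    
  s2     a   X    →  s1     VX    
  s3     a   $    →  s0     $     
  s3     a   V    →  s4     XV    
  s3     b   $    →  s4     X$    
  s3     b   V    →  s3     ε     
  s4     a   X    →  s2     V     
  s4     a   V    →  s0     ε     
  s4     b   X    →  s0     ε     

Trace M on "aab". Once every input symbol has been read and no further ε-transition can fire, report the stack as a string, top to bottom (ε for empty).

X$

(s0, aab, $)
  read a, top $: go to s2, push $ → (s2, ab, $)
  read a, top $: go to s0, push X$ → (s0, b, X$)
  ε-move, top X: go to s3, push VX → (s3, b, VX$)
  read b, top V: go to s3, push ε → (s3, ε, X$)
All input consumed in state s3 with stack X$.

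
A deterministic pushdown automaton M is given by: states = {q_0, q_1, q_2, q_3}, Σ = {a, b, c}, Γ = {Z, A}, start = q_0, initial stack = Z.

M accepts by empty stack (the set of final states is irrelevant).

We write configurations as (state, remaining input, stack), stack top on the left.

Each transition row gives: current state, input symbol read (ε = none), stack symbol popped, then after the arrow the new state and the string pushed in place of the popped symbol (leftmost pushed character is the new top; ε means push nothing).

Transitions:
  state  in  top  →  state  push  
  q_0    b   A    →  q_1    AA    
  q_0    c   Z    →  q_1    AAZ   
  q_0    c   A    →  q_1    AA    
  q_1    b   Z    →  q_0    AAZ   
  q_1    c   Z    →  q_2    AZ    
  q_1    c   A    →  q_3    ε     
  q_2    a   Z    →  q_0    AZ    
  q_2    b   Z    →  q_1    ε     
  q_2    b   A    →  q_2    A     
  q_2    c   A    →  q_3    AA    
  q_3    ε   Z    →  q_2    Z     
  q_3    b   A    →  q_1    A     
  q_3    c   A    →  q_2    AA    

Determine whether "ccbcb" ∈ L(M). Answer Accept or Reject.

Accept

(q_0, ccbcb, Z)
  read c, top Z: go to q_1, push AAZ → (q_1, cbcb, AAZ)
  read c, top A: go to q_3, push ε → (q_3, bcb, AZ)
  read b, top A: go to q_1, push A → (q_1, cb, AZ)
  read c, top A: go to q_3, push ε → (q_3, b, Z)
  ε-move, top Z: go to q_2, push Z → (q_2, b, Z)
  read b, top Z: go to q_1, push ε → (q_1, ε, ε)
All input consumed and the stack is empty.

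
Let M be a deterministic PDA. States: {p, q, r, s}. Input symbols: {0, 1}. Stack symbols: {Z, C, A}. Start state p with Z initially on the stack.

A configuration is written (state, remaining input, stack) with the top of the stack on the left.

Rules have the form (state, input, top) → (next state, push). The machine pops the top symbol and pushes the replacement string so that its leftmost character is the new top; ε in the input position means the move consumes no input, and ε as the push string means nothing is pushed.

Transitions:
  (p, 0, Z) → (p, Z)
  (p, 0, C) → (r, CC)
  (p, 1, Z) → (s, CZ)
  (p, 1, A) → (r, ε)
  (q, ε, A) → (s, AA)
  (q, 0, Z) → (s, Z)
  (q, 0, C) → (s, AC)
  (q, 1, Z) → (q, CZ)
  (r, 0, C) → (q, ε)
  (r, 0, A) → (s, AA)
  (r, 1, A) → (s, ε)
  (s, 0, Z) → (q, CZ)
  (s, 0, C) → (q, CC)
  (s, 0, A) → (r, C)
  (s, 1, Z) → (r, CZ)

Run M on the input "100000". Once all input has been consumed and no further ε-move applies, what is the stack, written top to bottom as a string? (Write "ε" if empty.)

ACCZ

(p, 100000, Z) ⊢ (s, 00000, CZ) ⊢ (q, 0000, CCZ) ⊢ (s, 000, ACCZ) ⊢ (r, 00, CCCZ) ⊢ (q, 0, CCZ) ⊢ (s, ε, ACCZ)
All input consumed in state s with stack ACCZ.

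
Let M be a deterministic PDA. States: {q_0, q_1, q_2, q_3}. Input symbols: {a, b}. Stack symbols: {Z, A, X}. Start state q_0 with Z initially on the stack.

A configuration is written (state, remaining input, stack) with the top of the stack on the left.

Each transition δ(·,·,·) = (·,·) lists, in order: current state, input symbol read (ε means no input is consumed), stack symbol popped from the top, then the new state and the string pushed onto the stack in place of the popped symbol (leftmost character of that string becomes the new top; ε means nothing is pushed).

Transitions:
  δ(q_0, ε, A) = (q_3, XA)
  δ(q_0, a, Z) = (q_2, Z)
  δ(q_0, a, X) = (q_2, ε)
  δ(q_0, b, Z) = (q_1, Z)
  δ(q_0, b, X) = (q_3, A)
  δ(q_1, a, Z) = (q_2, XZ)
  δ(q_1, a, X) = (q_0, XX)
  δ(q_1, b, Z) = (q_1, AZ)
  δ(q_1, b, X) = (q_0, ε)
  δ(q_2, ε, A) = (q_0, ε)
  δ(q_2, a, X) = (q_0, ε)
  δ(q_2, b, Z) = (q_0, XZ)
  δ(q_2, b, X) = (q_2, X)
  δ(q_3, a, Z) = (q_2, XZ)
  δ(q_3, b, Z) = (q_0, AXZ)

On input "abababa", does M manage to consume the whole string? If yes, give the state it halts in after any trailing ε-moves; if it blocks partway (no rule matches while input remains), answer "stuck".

(q_0, abababa, Z) ⊢ (q_2, bababa, Z) ⊢ (q_0, ababa, XZ) ⊢ (q_2, baba, Z) ⊢ (q_0, aba, XZ) ⊢ (q_2, ba, Z) ⊢ (q_0, a, XZ) ⊢ (q_2, ε, Z)
All input consumed; M is in state q_2.

q_2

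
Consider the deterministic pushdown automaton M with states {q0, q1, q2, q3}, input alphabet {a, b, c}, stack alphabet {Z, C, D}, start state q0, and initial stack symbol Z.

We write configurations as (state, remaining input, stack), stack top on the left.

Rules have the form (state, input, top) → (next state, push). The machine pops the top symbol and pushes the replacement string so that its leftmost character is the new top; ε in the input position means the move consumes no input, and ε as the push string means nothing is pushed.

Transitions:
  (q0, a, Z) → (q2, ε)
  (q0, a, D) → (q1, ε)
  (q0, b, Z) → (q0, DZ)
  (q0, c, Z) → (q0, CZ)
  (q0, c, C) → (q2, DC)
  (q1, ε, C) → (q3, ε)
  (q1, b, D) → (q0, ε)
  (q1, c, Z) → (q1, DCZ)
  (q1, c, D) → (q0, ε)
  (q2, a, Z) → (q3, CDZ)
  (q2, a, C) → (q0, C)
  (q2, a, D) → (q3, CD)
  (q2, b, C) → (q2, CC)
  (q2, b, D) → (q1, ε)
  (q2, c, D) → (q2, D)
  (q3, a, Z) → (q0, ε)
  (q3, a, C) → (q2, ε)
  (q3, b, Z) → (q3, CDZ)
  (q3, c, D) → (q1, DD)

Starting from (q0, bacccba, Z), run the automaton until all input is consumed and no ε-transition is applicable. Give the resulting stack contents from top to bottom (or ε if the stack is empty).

(q0, bacccba, Z)
  read b, top Z: go to q0, push DZ → (q0, acccba, DZ)
  read a, top D: go to q1, push ε → (q1, cccba, Z)
  read c, top Z: go to q1, push DCZ → (q1, ccba, DCZ)
  read c, top D: go to q0, push ε → (q0, cba, CZ)
  read c, top C: go to q2, push DC → (q2, ba, DCZ)
  read b, top D: go to q1, push ε → (q1, a, CZ)
  ε-move, top C: go to q3, push ε → (q3, a, Z)
  read a, top Z: go to q0, push ε → (q0, ε, ε)
All input consumed in state q0 with stack ε.

ε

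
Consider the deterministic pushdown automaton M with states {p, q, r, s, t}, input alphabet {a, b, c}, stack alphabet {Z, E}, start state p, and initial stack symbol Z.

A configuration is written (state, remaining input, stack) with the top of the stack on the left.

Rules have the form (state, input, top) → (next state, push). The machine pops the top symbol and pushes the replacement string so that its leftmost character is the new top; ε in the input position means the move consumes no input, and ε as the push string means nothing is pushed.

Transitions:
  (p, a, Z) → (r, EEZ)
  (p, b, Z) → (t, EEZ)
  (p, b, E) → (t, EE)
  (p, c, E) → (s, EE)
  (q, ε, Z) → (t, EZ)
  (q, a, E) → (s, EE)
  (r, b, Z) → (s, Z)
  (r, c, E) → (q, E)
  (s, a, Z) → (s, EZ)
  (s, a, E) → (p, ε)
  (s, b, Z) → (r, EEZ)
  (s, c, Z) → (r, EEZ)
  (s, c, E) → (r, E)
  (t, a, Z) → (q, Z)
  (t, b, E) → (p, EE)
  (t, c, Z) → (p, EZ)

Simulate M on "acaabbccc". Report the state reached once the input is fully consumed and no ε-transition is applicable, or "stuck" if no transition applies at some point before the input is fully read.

(p, acaabbccc, Z) ⊢ (r, caabbccc, EEZ) ⊢ (q, aabbccc, EEZ) ⊢ (s, abbccc, EEEZ) ⊢ (p, bbccc, EEZ) ⊢ (t, bccc, EEEZ) ⊢ (p, ccc, EEEEZ) ⊢ (s, cc, EEEEEZ) ⊢ (r, c, EEEEEZ) ⊢ (q, ε, EEEEEZ)
All input consumed; M is in state q.

q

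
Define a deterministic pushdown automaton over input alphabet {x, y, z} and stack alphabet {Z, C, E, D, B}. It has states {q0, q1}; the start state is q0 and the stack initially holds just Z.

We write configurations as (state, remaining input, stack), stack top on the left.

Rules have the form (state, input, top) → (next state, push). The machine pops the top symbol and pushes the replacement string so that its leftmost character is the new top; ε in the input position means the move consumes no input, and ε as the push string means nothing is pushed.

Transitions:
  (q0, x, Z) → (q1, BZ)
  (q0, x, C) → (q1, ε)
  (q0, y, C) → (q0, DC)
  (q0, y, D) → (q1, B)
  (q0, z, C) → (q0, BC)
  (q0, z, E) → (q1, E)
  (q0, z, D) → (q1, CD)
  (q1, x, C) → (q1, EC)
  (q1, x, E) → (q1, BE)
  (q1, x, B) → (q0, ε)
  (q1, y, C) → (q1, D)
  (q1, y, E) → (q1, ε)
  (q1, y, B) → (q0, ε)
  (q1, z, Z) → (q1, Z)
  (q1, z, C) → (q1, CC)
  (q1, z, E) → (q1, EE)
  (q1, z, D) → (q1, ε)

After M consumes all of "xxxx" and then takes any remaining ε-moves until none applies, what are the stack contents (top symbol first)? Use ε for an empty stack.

Z

(q0, xxxx, Z)
  read x, top Z: go to q1, push BZ → (q1, xxx, BZ)
  read x, top B: go to q0, push ε → (q0, xx, Z)
  read x, top Z: go to q1, push BZ → (q1, x, BZ)
  read x, top B: go to q0, push ε → (q0, ε, Z)
All input consumed in state q0 with stack Z.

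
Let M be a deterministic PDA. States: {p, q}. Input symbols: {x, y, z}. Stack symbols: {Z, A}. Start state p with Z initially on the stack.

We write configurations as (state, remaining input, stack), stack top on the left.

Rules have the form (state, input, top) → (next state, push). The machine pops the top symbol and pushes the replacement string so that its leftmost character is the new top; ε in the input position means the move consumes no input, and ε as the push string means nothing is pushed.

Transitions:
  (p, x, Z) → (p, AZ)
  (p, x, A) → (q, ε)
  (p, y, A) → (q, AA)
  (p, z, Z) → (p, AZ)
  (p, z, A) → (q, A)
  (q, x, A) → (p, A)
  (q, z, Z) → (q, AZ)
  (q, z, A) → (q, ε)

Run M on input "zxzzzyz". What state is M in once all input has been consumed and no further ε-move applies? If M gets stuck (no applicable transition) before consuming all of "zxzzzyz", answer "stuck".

(p, zxzzzyz, Z)
  read z, top Z: go to p, push AZ → (p, xzzzyz, AZ)
  read x, top A: go to q, push ε → (q, zzzyz, Z)
  read z, top Z: go to q, push AZ → (q, zzyz, AZ)
  read z, top A: go to q, push ε → (q, zyz, Z)
  read z, top Z: go to q, push AZ → (q, yz, AZ)
No transition for (q, y, top A); M blocks with input yz remaining.

stuck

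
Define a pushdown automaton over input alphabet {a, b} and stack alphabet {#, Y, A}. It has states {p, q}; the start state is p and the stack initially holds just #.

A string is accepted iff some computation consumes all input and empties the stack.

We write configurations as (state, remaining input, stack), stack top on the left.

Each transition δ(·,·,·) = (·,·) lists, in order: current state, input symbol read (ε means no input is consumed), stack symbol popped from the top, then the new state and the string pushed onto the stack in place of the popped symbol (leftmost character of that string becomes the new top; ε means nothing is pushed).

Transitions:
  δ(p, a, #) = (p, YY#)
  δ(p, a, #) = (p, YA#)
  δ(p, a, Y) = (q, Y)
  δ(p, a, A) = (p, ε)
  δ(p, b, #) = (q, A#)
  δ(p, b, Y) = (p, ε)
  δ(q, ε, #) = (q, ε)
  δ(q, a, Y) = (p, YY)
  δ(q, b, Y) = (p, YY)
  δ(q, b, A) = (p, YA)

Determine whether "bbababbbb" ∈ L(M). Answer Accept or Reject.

No computation consumes all input and empties the stack.

Reject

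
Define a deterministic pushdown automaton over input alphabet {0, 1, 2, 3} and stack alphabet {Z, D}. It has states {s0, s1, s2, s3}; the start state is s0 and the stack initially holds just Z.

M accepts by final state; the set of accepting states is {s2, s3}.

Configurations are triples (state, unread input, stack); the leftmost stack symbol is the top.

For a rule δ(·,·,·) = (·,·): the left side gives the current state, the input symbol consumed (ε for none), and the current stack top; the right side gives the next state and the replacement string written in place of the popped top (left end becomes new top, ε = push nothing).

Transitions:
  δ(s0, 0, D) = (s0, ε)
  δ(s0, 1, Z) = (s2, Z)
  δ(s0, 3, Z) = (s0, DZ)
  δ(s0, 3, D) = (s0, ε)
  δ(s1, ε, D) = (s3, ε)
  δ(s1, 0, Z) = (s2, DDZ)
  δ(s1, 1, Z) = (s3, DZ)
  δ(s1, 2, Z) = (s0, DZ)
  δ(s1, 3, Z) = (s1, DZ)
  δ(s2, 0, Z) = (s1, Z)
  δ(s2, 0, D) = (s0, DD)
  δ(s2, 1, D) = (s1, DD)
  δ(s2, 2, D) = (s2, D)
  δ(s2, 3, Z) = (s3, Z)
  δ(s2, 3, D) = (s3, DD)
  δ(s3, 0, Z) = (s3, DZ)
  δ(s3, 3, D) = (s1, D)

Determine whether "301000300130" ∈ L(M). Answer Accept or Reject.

(s0, 301000300130, Z)
  read 3, top Z: go to s0, push DZ → (s0, 01000300130, DZ)
  read 0, top D: go to s0, push ε → (s0, 1000300130, Z)
  read 1, top Z: go to s2, push Z → (s2, 000300130, Z)
  read 0, top Z: go to s1, push Z → (s1, 00300130, Z)
  read 0, top Z: go to s2, push DDZ → (s2, 0300130, DDZ)
  read 0, top D: go to s0, push DD → (s0, 300130, DDDZ)
  read 3, top D: go to s0, push ε → (s0, 00130, DDZ)
  read 0, top D: go to s0, push ε → (s0, 0130, DZ)
  read 0, top D: go to s0, push ε → (s0, 130, Z)
  read 1, top Z: go to s2, push Z → (s2, 30, Z)
  read 3, top Z: go to s3, push Z → (s3, 0, Z)
  read 0, top Z: go to s3, push DZ → (s3, ε, DZ)
All input consumed; state s3 ∈ F.

Accept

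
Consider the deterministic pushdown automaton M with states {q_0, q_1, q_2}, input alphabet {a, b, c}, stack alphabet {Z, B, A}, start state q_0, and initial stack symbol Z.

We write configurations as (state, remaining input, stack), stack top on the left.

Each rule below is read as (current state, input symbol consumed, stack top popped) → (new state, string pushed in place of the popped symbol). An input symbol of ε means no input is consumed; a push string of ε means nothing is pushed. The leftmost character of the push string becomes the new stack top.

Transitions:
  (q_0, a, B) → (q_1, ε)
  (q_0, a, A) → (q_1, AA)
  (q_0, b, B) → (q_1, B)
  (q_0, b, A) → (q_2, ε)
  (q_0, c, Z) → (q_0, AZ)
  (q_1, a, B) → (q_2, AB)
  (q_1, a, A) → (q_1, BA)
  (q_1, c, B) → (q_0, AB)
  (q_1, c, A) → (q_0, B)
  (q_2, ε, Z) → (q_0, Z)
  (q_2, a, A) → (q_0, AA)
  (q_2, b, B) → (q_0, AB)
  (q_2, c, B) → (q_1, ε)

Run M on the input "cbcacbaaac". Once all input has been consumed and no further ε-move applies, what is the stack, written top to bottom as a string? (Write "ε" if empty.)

BAABAZ

(q_0, cbcacbaaac, Z)
  read c, top Z: go to q_0, push AZ → (q_0, bcacbaaac, AZ)
  read b, top A: go to q_2, push ε → (q_2, cacbaaac, Z)
  ε-move, top Z: go to q_0, push Z → (q_0, cacbaaac, Z)
  read c, top Z: go to q_0, push AZ → (q_0, acbaaac, AZ)
  read a, top A: go to q_1, push AA → (q_1, cbaaac, AAZ)
  read c, top A: go to q_0, push B → (q_0, baaac, BAZ)
  read b, top B: go to q_1, push B → (q_1, aaac, BAZ)
  read a, top B: go to q_2, push AB → (q_2, aac, ABAZ)
  read a, top A: go to q_0, push AA → (q_0, ac, AABAZ)
  read a, top A: go to q_1, push AA → (q_1, c, AAABAZ)
  read c, top A: go to q_0, push B → (q_0, ε, BAABAZ)
All input consumed in state q_0 with stack BAABAZ.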